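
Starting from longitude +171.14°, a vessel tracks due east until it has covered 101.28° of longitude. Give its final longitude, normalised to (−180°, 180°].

-87.58°

Start at +171.14°; shift +101.28° → +272.42°.
+272.42° lies outside (−180°, 180°]; subtract 360° → -87.58°.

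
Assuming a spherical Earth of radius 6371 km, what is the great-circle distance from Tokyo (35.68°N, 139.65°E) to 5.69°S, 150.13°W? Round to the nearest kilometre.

8622 km

Δλ = -150.13 − 139.65 = -289.78°; wrapped into (−180°, 180°]: 70.22°.
Δφ = -5.69 − 35.68 = -41.37°.
a = sin²(Δφ/2) + cos φ₁ · cos φ₂ · sin²(Δλ/2) = 0.392148.
c = 2·atan2(√a, √(1−a)) = 1.35338 rad → d = 6371·c ≈ 8622.41 km.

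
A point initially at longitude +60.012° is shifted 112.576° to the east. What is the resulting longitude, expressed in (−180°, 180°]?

+172.588°

Start at +60.012°; shift +112.576° → +172.588°.
+172.588° already lies in (−180°, 180°].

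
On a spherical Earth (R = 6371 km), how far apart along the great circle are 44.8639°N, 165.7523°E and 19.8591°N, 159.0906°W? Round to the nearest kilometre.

4260 km

Δλ = -159.0906 − 165.7523 = -324.8429°; wrapped into (−180°, 180°]: 35.1571°.
Δφ = 19.8591 − 44.8639 = -25.0048°.
a = sin²(Δφ/2) + cos φ₁ · cos φ₂ · sin²(Δλ/2) = 0.107669.
c = 2·atan2(√a, √(1−a)) = 0.66864 rad → d = 6371·c ≈ 4259.94 km.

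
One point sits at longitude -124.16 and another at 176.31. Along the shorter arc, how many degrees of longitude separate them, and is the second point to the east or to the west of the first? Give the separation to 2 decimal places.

59.53° west

Raw difference: 176.31 − -124.16 = 300.47°.
Normalise into (−180°, 180°]: 300.47° − 360° = -59.53°.
Negative ⇒ the second point lies to the west; separation 59.53°.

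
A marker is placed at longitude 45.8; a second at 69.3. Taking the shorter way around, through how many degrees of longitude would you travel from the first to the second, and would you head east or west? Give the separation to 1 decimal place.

Raw difference: 69.3 − 45.8 = 23.5°.
Normalise into (−180°, 180°]: 23.5° stays 23.5°.
Positive ⇒ the second point lies to the east; separation 23.5°.

23.5° east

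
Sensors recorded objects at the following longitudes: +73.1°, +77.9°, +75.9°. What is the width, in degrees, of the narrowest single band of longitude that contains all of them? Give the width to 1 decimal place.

4.8°

Sort the longitudes: +73.1°, +75.9°, +77.9°.
Eastward gaps between consecutive values (wrapping around): 2.8°, 2.0°, 355.2°.
Largest gap = 355.2° ⇒ minimal covering band is its complement: 360° − 355.2° = 4.8°.
Band runs from +73.1° eastward to +77.9°.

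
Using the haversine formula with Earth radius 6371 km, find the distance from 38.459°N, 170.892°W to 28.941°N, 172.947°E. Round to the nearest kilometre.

1827 km

Δλ = 172.947 − -170.892 = 343.839°; wrapped into (−180°, 180°]: -16.161°.
Δφ = 28.941 − 38.459 = -9.518°.
a = sin²(Δφ/2) + cos φ₁ · cos φ₂ · sin²(Δλ/2) = 0.020423.
c = 2·atan2(√a, √(1−a)) = 0.28680 rad → d = 6371·c ≈ 1827.20 km.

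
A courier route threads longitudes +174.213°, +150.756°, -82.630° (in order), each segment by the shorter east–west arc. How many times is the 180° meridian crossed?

1

Leg 1: +174.213° → +150.756°, shortest Δλ = -23.457° (west) — does not cross 180°.
Leg 2: +150.756° → -82.630°, shortest Δλ = 126.614° (east) — crosses 180°.
Total crossings: 1.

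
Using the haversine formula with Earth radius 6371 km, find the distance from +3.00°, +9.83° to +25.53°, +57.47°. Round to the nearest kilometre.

5668 km

Δλ = 57.47 − 9.83 = 47.64°.
Δφ = 25.53 − 3.00 = 22.53°.
a = sin²(Δφ/2) + cos φ₁ · cos φ₂ · sin²(Δλ/2) = 0.185140.
c = 2·atan2(√a, √(1−a)) = 0.88960 rad → d = 6371·c ≈ 5667.66 km.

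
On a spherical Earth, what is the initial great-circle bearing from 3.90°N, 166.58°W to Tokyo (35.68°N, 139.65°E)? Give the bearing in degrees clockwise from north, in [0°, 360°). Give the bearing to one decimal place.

310.0°

Δλ = 139.65 − -166.58 = 306.23°; wrapped into (−180°, 180°]: -53.77°.
θ = atan2( sin Δλ · cos φ₂ , cos φ₁ · sin φ₂ − sin φ₁ · cos φ₂ · cos Δλ )
  = atan2(-0.65523, 0.54925) = -50.028° → normalised to [0°, 360°): 309.972°.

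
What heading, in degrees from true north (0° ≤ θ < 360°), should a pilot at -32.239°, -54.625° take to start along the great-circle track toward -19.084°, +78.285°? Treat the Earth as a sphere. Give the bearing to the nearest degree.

132°

Δλ = 78.285 − -54.625 = 132.910°.
θ = atan2( sin Δλ · cos φ₂ , cos φ₁ · sin φ₂ − sin φ₁ · cos φ₂ · cos Δλ )
  = atan2(0.69217, -0.61979) = 131.842° → normalised to [0°, 360°): 131.842°.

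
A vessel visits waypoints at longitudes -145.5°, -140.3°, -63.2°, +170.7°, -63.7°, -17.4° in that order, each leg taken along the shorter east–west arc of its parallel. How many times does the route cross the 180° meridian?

Leg 1: -145.5° → -140.3°, shortest Δλ = 5.2° (east) — does not cross 180°.
Leg 2: -140.3° → -63.2°, shortest Δλ = 77.1° (east) — does not cross 180°.
Leg 3: -63.2° → +170.7°, shortest Δλ = -126.1° (west) — crosses 180°.
Leg 4: +170.7° → -63.7°, shortest Δλ = 125.6° (east) — crosses 180°.
Leg 5: -63.7° → -17.4°, shortest Δλ = 46.3° (east) — does not cross 180°.
Total crossings: 2.

2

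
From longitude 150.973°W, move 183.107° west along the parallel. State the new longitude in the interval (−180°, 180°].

25.920°E

Start at -150.973°; shift −183.107° → -334.080°.
-334.080° lies outside (−180°, 180°]; add 360° → +25.920°.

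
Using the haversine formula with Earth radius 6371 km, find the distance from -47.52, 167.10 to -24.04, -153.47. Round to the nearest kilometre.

4340 km

Δλ = -153.47 − 167.10 = -320.57°; wrapped into (−180°, 180°]: 39.43°.
Δφ = -24.04 − -47.52 = 23.48°.
a = sin²(Δφ/2) + cos φ₁ · cos φ₂ · sin²(Δλ/2) = 0.111587.
c = 2·atan2(√a, √(1−a)) = 0.68119 rad → d = 6371·c ≈ 4339.84 km.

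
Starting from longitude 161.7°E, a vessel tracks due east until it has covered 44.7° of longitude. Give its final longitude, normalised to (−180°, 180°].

Start at +161.7°; shift +44.7° → +206.4°.
+206.4° lies outside (−180°, 180°]; subtract 360° → -153.6°.

153.6°W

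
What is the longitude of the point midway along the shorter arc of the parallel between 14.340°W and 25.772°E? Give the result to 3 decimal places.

5.716°E

Signed shortest Δλ from -14.340° to +25.772° is +40.112°.
Midpoint longitude = -14.340° + (+40.112°)/2 = -14.340° + 20.056° = +5.716°.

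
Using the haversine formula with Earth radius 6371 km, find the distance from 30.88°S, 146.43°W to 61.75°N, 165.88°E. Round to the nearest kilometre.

Δλ = 165.88 − -146.43 = 312.31°; wrapped into (−180°, 180°]: -47.69°.
Δφ = 61.75 − -30.88 = 92.63°.
a = sin²(Δφ/2) + cos φ₁ · cos φ₂ · sin²(Δλ/2) = 0.589332.
c = 2·atan2(√a, √(1−a)) = 1.75042 rad → d = 6371·c ≈ 11151.95 km.

11152 km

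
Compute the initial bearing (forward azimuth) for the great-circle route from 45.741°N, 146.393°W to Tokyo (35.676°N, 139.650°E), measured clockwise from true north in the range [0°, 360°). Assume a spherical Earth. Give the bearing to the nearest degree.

288°

Δλ = 139.650 − -146.393 = 286.043°; wrapped into (−180°, 180°]: -73.957°.
θ = atan2( sin Δλ · cos φ₂ , cos φ₁ · sin φ₂ − sin φ₁ · cos φ₂ · cos Δλ )
  = atan2(-0.78069, 0.24624) = -72.494° → normalised to [0°, 360°): 287.506°.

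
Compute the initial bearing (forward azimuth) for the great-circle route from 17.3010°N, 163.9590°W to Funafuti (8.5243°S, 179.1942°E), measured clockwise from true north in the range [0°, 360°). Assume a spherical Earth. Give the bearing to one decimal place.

Δλ = 179.1942 − -163.9590 = 343.1532°; wrapped into (−180°, 180°]: -16.8468°.
θ = atan2( sin Δλ · cos φ₂ , cos φ₁ · sin φ₂ − sin φ₁ · cos φ₂ · cos Δλ )
  = atan2(-0.28661, -0.42301) = -145.880° → normalised to [0°, 360°): 214.120°.

214.1°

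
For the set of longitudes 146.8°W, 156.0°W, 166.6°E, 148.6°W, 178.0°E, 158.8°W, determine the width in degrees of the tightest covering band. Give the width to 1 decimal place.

Sort the longitudes: -158.8°, -156.0°, -148.6°, -146.8°, +166.6°, +178.0°.
Eastward gaps between consecutive values (wrapping around): 2.8°, 7.4°, 1.8°, 313.4°, 11.4°, 23.2°.
Largest gap = 313.4° ⇒ minimal covering band is its complement: 360° − 313.4° = 46.6°.
Band runs from +166.6° eastward to -146.8°, crossing the antimeridian.

46.6°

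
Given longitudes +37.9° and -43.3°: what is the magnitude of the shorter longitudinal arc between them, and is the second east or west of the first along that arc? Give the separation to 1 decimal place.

81.2° west

Raw difference: -43.3 − 37.9 = -81.2°.
Normalise into (−180°, 180°]: -81.2° stays -81.2°.
Negative ⇒ the second point lies to the west; separation 81.2°.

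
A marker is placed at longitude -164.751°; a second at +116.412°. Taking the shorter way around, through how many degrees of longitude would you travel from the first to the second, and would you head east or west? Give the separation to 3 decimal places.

Raw difference: 116.412 − -164.751 = 281.163°.
Normalise into (−180°, 180°]: 281.163° − 360° = -78.837°.
Negative ⇒ the second point lies to the west; separation 78.837°.

78.837° west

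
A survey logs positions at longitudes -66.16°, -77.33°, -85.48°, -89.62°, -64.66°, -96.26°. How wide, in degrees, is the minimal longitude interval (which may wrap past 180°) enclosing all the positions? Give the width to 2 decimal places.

Sort the longitudes: -96.26°, -89.62°, -85.48°, -77.33°, -66.16°, -64.66°.
Eastward gaps between consecutive values (wrapping around): 6.64°, 4.14°, 8.15°, 11.17°, 1.50°, 328.40°.
Largest gap = 328.40° ⇒ minimal covering band is its complement: 360° − 328.40° = 31.60°.
Band runs from -96.26° eastward to -64.66°.

31.60°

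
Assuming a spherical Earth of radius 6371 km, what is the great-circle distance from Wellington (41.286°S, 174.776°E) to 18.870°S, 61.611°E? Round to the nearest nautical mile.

5632 nmi

Δλ = 61.611 − 174.776 = -113.165°.
Δφ = -18.870 − -41.286 = 22.416°.
a = sin²(Δφ/2) + cos φ₁ · cos φ₂ · sin²(Δλ/2) = 0.533155.
c = 2·atan2(√a, √(1−a)) = 1.63715 rad → d = 6371·c ≈ 10430.31 km ≈ 5631.92 nmi.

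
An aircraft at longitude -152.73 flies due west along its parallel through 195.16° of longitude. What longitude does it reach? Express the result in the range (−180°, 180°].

Start at -152.73°; shift −195.16° → -347.89°.
-347.89° lies outside (−180°, 180°]; add 360° → +12.11°.

+12.11°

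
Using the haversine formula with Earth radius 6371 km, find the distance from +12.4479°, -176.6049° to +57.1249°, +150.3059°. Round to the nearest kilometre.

5705 km

Δλ = 150.3059 − -176.6049 = 326.9108°; wrapped into (−180°, 180°]: -33.0892°.
Δφ = 57.1249 − 12.4479 = 44.6770°.
a = sin²(Δφ/2) + cos φ₁ · cos φ₂ · sin²(Δλ/2) = 0.187440.
c = 2·atan2(√a, √(1−a)) = 0.89551 rad → d = 6371·c ≈ 5705.31 km.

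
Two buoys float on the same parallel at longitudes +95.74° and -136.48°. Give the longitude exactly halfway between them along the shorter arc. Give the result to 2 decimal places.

Signed shortest Δλ from +95.74° to -136.48° is +127.78°.
Midpoint longitude = +95.74° + (+127.78°)/2 = +95.74° + 63.89° = +159.63°.
(The naïve average (+95.74 + -136.48)/2 = -20.37° is on the wrong side of the globe.)

+159.63°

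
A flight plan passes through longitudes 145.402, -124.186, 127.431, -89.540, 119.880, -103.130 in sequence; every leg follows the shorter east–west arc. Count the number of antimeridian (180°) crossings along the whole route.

Leg 1: +145.402° → -124.186°, shortest Δλ = 90.412° (east) — crosses 180°.
Leg 2: -124.186° → +127.431°, shortest Δλ = -108.383° (west) — crosses 180°.
Leg 3: +127.431° → -89.540°, shortest Δλ = 143.029° (east) — crosses 180°.
Leg 4: -89.540° → +119.880°, shortest Δλ = -150.58° (west) — crosses 180°.
Leg 5: +119.880° → -103.130°, shortest Δλ = 136.99° (east) — crosses 180°.
Total crossings: 5.

5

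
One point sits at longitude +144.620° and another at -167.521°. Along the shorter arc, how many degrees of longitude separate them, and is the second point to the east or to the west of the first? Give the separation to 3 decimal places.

47.859° east

Raw difference: -167.521 − 144.620 = -312.141°.
Normalise into (−180°, 180°]: -312.141° + 360° = 47.859°.
Positive ⇒ the second point lies to the east; separation 47.859°.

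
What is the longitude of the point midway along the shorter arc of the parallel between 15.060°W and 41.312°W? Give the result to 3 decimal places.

28.186°W

Signed shortest Δλ from -15.060° to -41.312° is -26.252°.
Midpoint longitude = -15.060° + (-26.252°)/2 = -15.060° − 13.126° = -28.186°.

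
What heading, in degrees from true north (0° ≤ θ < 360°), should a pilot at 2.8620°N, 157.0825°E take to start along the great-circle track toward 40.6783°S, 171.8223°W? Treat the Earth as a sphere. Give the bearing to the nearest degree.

Δλ = -171.8223 − 157.0825 = -328.9048°; wrapped into (−180°, 180°]: 31.0952°.
θ = atan2( sin Δλ · cos φ₂ , cos φ₁ · sin φ₂ − sin φ₁ · cos φ₂ · cos Δλ )
  = atan2(0.39167, -0.68342) = 150.183° → normalised to [0°, 360°): 150.183°.

150°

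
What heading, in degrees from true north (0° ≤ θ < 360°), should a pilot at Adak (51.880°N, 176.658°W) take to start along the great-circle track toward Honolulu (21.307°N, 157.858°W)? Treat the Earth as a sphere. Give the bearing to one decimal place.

147.4°

Δλ = -157.858 − -176.658 = 18.800°.
θ = atan2( sin Δλ · cos φ₂ , cos φ₁ · sin φ₂ − sin φ₁ · cos φ₂ · cos Δλ )
  = atan2(0.30024, -0.46953) = 147.404° → normalised to [0°, 360°): 147.404°.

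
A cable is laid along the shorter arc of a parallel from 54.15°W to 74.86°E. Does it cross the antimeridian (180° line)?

Signed shortest Δλ = ((74.86 − -54.15 + 180) mod 360) − 180 = 129.01°.
Going east by 129.01° from -54.15° reaches +74.86° without touching 180°.

No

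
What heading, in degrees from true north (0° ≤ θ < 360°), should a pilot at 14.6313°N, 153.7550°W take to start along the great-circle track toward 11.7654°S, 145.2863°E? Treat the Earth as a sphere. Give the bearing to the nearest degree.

Δλ = 145.2863 − -153.7550 = 299.0413°; wrapped into (−180°, 180°]: -60.9587°.
θ = atan2( sin Δλ · cos φ₂ , cos φ₁ · sin φ₂ − sin φ₁ · cos φ₂ · cos Δλ )
  = atan2(-0.85590, -0.31734) = -110.343° → normalised to [0°, 360°): 249.657°.

250°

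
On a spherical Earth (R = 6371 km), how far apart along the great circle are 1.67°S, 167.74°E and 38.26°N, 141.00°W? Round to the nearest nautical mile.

Δλ = -141.00 − 167.74 = -308.74°; wrapped into (−180°, 180°]: 51.26°.
Δφ = 38.26 − -1.67 = 39.93°.
a = sin²(Δφ/2) + cos φ₁ · cos φ₂ · sin²(Δλ/2) = 0.263441.
c = 2·atan2(√a, √(1−a)) = 1.07797 rad → d = 6371·c ≈ 6867.74 km ≈ 3708.28 nmi.

3708 nmi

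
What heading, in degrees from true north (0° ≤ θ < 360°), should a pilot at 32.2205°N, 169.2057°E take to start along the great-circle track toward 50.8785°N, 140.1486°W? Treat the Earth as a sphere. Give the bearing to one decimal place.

47.8°

Δλ = -140.1486 − 169.2057 = -309.3543°; wrapped into (−180°, 180°]: 50.6457°.
θ = atan2( sin Δλ · cos φ₂ , cos φ₁ · sin φ₂ − sin φ₁ · cos φ₂ · cos Δλ )
  = atan2(0.48789, 0.44301) = 47.760° → normalised to [0°, 360°): 47.760°.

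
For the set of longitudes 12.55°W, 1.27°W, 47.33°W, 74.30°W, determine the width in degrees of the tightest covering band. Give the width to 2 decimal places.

Sort the longitudes: -74.30°, -47.33°, -12.55°, -1.27°.
Eastward gaps between consecutive values (wrapping around): 26.97°, 34.78°, 11.28°, 286.97°.
Largest gap = 286.97° ⇒ minimal covering band is its complement: 360° − 286.97° = 73.03°.
Band runs from -74.30° eastward to -1.27°.

73.03°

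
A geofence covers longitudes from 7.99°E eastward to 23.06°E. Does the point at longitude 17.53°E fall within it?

Band width going east from +7.99° to +23.06°: ((23.06 − 7.99) mod 360) = 15.07°.
Offset of +17.53° east of the west edge: ((17.53 − 7.99) mod 360) = 9.54°.
9.54° ≤ 15.07° ⇒ inside.

Yes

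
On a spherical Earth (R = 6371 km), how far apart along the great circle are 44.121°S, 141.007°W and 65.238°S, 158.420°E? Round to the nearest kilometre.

4309 km

Δλ = 158.420 − -141.007 = 299.427°; wrapped into (−180°, 180°]: -60.573°.
Δφ = -65.238 − -44.121 = -21.117°.
a = sin²(Δφ/2) + cos φ₁ · cos φ₂ · sin²(Δλ/2) = 0.110053.
c = 2·atan2(√a, √(1−a)) = 0.67630 rad → d = 6371·c ≈ 4308.70 km.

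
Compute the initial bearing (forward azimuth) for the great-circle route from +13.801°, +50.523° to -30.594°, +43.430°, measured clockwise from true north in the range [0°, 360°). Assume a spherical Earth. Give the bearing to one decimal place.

188.7°

Δλ = 43.430 − 50.523 = -7.093°.
θ = atan2( sin Δλ · cos φ₂ , cos φ₁ · sin φ₂ − sin φ₁ · cos φ₂ · cos Δλ )
  = atan2(-0.10629, -0.69803) = -171.342° → normalised to [0°, 360°): 188.658°.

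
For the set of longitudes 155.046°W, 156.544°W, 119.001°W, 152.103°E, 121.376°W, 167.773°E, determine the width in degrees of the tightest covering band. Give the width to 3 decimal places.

Sort the longitudes: -156.544°, -155.046°, -121.376°, -119.001°, +152.103°, +167.773°.
Eastward gaps between consecutive values (wrapping around): 1.498°, 33.670°, 2.375°, 271.104°, 15.670°, 35.683°.
Largest gap = 271.104° ⇒ minimal covering band is its complement: 360° − 271.104° = 88.896°.
Band runs from +152.103° eastward to -119.001°, crossing the antimeridian.

88.896°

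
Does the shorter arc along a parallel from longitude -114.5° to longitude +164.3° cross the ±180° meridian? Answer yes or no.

Yes

Naïve |164.3 − -114.5| = 278.8° > 180°, so the shorter arc goes the other way round — across 180°.
Signed shortest Δλ = ((164.3 − -114.5 + 180) mod 360) − 180 = -81.2°.
Going west by 81.2° from -114.5° passes through 180° before reaching +164.3°.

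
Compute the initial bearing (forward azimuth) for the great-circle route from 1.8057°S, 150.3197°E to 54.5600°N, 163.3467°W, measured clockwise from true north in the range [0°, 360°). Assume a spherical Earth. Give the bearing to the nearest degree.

27°

Δλ = -163.3467 − 150.3197 = -313.6664°; wrapped into (−180°, 180°]: 46.3336°.
θ = atan2( sin Δλ · cos φ₂ , cos φ₁ · sin φ₂ − sin φ₁ · cos φ₂ · cos Δλ )
  = atan2(0.41945, 0.82693) = 26.896° → normalised to [0°, 360°): 26.896°.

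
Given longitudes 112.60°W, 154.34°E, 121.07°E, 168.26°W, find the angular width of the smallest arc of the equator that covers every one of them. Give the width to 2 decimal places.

Sort the longitudes: -168.26°, -112.60°, +121.07°, +154.34°.
Eastward gaps between consecutive values (wrapping around): 55.66°, 233.67°, 33.27°, 37.40°.
Largest gap = 233.67° ⇒ minimal covering band is its complement: 360° − 233.67° = 126.33°.
Band runs from +121.07° eastward to -112.60°, crossing the antimeridian.

126.33°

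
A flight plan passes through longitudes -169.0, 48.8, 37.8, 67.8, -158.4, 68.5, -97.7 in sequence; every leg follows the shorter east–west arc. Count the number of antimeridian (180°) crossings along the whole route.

Leg 1: -169.0° → +48.8°, shortest Δλ = -142.2° (west) — crosses 180°.
Leg 2: +48.8° → +37.8°, shortest Δλ = -11.0° (west) — does not cross 180°.
Leg 3: +37.8° → +67.8°, shortest Δλ = 30.0° (east) — does not cross 180°.
Leg 4: +67.8° → -158.4°, shortest Δλ = 133.8° (east) — crosses 180°.
Leg 5: -158.4° → +68.5°, shortest Δλ = -133.1° (west) — crosses 180°.
Leg 6: +68.5° → -97.7°, shortest Δλ = -166.2° (west) — does not cross 180°.
Total crossings: 3.

3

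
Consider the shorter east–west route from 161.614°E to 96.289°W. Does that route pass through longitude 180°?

Naïve |-96.289 − 161.614| = 257.903° > 180°, so the shorter arc goes the other way round — across 180°.
Signed shortest Δλ = ((-96.289 − 161.614 + 180) mod 360) − 180 = 102.097°.
Going east by 102.097° from +161.614° passes through 180° before reaching -96.289°.

Yes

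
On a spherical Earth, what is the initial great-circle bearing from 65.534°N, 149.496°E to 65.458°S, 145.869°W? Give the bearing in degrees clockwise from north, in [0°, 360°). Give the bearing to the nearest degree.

Δλ = -145.869 − 149.496 = -295.365°; wrapped into (−180°, 180°]: 64.635°.
θ = atan2( sin Δλ · cos φ₂ , cos φ₁ · sin φ₂ − sin φ₁ · cos φ₂ · cos Δλ )
  = atan2(0.37532, -0.53869) = 145.134° → normalised to [0°, 360°): 145.134°.

145°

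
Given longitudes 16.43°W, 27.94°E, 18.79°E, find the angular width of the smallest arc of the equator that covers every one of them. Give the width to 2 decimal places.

Sort the longitudes: -16.43°, +18.79°, +27.94°.
Eastward gaps between consecutive values (wrapping around): 35.22°, 9.15°, 315.63°.
Largest gap = 315.63° ⇒ minimal covering band is its complement: 360° − 315.63° = 44.37°.
Band runs from -16.43° eastward to +27.94°.

44.37°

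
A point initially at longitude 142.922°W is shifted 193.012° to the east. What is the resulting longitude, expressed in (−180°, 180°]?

50.090°E

Start at -142.922°; shift +193.012° → +50.090°.
+50.090° already lies in (−180°, 180°].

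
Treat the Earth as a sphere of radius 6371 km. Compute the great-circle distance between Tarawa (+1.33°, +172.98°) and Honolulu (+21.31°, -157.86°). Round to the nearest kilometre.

3863 km

Δλ = -157.86 − 172.98 = -330.84°; wrapped into (−180°, 180°]: 29.16°.
Δφ = 21.31 − 1.33 = 19.98°.
a = sin²(Δφ/2) + cos φ₁ · cos φ₂ · sin²(Δλ/2) = 0.089114.
c = 2·atan2(√a, √(1−a)) = 0.60628 rad → d = 6371·c ≈ 3862.63 km.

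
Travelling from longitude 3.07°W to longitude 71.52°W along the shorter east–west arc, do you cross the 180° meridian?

No

Signed shortest Δλ = ((-71.52 − -3.07 + 180) mod 360) − 180 = -68.45°.
Going west by 68.45° from -3.07° reaches -71.52° without touching 180°.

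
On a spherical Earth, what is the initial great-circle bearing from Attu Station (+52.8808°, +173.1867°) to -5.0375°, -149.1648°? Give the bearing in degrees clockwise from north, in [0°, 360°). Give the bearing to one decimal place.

138.3°

Δλ = -149.1648 − 173.1867 = -322.3515°; wrapped into (−180°, 180°]: 37.6485°.
θ = atan2( sin Δλ · cos φ₂ , cos φ₁ · sin φ₂ − sin φ₁ · cos φ₂ · cos Δλ )
  = atan2(0.60846, -0.68190) = 138.257° → normalised to [0°, 360°): 138.257°.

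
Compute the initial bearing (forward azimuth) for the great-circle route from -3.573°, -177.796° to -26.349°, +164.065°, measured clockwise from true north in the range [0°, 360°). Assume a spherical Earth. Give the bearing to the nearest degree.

216°

Δλ = 164.065 − -177.796 = 341.861°; wrapped into (−180°, 180°]: -18.139°.
θ = atan2( sin Δλ · cos φ₂ , cos φ₁ · sin φ₂ − sin φ₁ · cos φ₂ · cos Δλ )
  = atan2(-0.27898, -0.38990) = -144.416° → normalised to [0°, 360°): 215.584°.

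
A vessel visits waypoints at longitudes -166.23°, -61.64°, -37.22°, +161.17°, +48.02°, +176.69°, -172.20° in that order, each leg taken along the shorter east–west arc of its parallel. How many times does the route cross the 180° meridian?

2

Leg 1: -166.23° → -61.64°, shortest Δλ = 104.59° (east) — does not cross 180°.
Leg 2: -61.64° → -37.22°, shortest Δλ = 24.42° (east) — does not cross 180°.
Leg 3: -37.22° → +161.17°, shortest Δλ = -161.61° (west) — crosses 180°.
Leg 4: +161.17° → +48.02°, shortest Δλ = -113.15° (west) — does not cross 180°.
Leg 5: +48.02° → +176.69°, shortest Δλ = 128.67° (east) — does not cross 180°.
Leg 6: +176.69° → -172.20°, shortest Δλ = 11.11° (east) — crosses 180°.
Total crossings: 2.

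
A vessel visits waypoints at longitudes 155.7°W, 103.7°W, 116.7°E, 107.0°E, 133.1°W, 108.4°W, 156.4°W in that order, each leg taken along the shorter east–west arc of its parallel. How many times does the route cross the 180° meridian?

2

Leg 1: -155.7° → -103.7°, shortest Δλ = 52.0° (east) — does not cross 180°.
Leg 2: -103.7° → +116.7°, shortest Δλ = -139.6° (west) — crosses 180°.
Leg 3: +116.7° → +107.0°, shortest Δλ = -9.7° (west) — does not cross 180°.
Leg 4: +107.0° → -133.1°, shortest Δλ = 119.9° (east) — crosses 180°.
Leg 5: -133.1° → -108.4°, shortest Δλ = 24.7° (east) — does not cross 180°.
Leg 6: -108.4° → -156.4°, shortest Δλ = -48.0° (west) — does not cross 180°.
Total crossings: 2.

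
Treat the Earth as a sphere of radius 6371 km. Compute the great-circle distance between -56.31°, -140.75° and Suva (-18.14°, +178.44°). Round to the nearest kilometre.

Δλ = 178.44 − -140.75 = 319.19°; wrapped into (−180°, 180°]: -40.81°.
Δφ = -18.14 − -56.31 = 38.17°.
a = sin²(Δφ/2) + cos φ₁ · cos φ₂ · sin²(Δλ/2) = 0.170987.
c = 2·atan2(√a, √(1−a)) = 0.85260 rad → d = 6371·c ≈ 5431.93 km.

5432 km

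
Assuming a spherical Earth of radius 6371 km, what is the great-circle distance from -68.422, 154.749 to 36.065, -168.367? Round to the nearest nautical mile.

Δλ = -168.367 − 154.749 = -323.116°; wrapped into (−180°, 180°]: 36.884°.
Δφ = 36.065 − -68.422 = 104.487°.
a = sin²(Δφ/2) + cos φ₁ · cos φ₂ · sin²(Δλ/2) = 0.654831.
c = 2·atan2(√a, √(1−a)) = 1.88563 rad → d = 6371·c ≈ 12013.37 km ≈ 6486.70 nmi.

6487 nmi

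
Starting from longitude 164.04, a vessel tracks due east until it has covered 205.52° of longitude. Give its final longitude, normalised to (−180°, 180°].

+9.56°

Start at +164.04°; shift +205.52° → +369.56°.
+369.56° lies outside (−180°, 180°]; subtract 360° → +9.56°.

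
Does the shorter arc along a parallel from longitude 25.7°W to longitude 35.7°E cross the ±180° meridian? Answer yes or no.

No

Signed shortest Δλ = ((35.7 − -25.7 + 180) mod 360) − 180 = 61.4°.
Going east by 61.4° from -25.7° reaches +35.7° without touching 180°.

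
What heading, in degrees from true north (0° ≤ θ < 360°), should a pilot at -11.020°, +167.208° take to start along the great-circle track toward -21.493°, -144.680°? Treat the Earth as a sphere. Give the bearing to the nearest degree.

109°

Δλ = -144.680 − 167.208 = -311.888°; wrapped into (−180°, 180°]: 48.112°.
θ = atan2( sin Δλ · cos φ₂ , cos φ₁ · sin φ₂ − sin φ₁ · cos φ₂ · cos Δλ )
  = atan2(0.69268, -0.24088) = 109.175° → normalised to [0°, 360°): 109.175°.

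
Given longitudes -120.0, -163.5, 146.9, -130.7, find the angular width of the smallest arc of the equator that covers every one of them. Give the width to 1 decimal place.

Sort the longitudes: -163.5°, -130.7°, -120.0°, +146.9°.
Eastward gaps between consecutive values (wrapping around): 32.8°, 10.7°, 266.9°, 49.6°.
Largest gap = 266.9° ⇒ minimal covering band is its complement: 360° − 266.9° = 93.1°.
Band runs from +146.9° eastward to -120.0°, crossing the antimeridian.

93.1°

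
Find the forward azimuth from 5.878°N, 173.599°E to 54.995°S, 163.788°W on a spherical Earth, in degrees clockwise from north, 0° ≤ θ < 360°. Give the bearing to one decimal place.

Δλ = -163.788 − 173.599 = -337.387°; wrapped into (−180°, 180°]: 22.613°.
θ = atan2( sin Δλ · cos φ₂ , cos φ₁ · sin φ₂ − sin φ₁ · cos φ₂ · cos Δλ )
  = atan2(0.22057, -0.86903) = 165.758° → normalised to [0°, 360°): 165.758°.

165.8°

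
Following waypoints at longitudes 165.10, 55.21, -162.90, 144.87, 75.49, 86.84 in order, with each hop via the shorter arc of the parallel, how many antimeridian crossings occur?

2

Leg 1: +165.10° → +55.21°, shortest Δλ = -109.89° (west) — does not cross 180°.
Leg 2: +55.21° → -162.90°, shortest Δλ = 141.89° (east) — crosses 180°.
Leg 3: -162.90° → +144.87°, shortest Δλ = -52.23° (west) — crosses 180°.
Leg 4: +144.87° → +75.49°, shortest Δλ = -69.38° (west) — does not cross 180°.
Leg 5: +75.49° → +86.84°, shortest Δλ = 11.35° (east) — does not cross 180°.
Total crossings: 2.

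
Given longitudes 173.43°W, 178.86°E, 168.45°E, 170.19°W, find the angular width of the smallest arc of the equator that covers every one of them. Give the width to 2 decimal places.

Sort the longitudes: -173.43°, -170.19°, +168.45°, +178.86°.
Eastward gaps between consecutive values (wrapping around): 3.24°, 338.64°, 10.41°, 7.71°.
Largest gap = 338.64° ⇒ minimal covering band is its complement: 360° − 338.64° = 21.36°.
Band runs from +168.45° eastward to -170.19°, crossing the antimeridian.

21.36°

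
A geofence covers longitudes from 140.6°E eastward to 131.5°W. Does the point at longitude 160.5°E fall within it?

Yes

Band width going east from +140.6° to -131.5°: ((-131.5 − 140.6) mod 360) = 87.9°.
Offset of +160.5° east of the west edge: ((160.5 − 140.6) mod 360) = 19.9°.
19.9° ≤ 87.9° ⇒ inside.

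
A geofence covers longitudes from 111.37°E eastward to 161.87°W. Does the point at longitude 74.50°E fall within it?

Band width going east from +111.37° to -161.87°: ((-161.87 − 111.37) mod 360) = 86.76°.
Offset of +74.50° east of the west edge: ((74.50 − 111.37) mod 360) = 323.13°.
323.13° > 86.76° ⇒ outside.

No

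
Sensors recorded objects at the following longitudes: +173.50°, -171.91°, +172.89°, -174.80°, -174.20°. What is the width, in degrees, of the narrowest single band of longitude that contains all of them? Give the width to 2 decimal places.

15.20°

Sort the longitudes: -174.80°, -174.20°, -171.91°, +172.89°, +173.50°.
Eastward gaps between consecutive values (wrapping around): 0.60°, 2.29°, 344.80°, 0.61°, 11.70°.
Largest gap = 344.80° ⇒ minimal covering band is its complement: 360° − 344.80° = 15.20°.
Band runs from +172.89° eastward to -171.91°, crossing the antimeridian.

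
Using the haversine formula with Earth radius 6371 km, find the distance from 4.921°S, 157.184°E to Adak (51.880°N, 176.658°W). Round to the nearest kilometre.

6785 km

Δλ = -176.658 − 157.184 = -333.842°; wrapped into (−180°, 180°]: 26.158°.
Δφ = 51.880 − -4.921 = 56.801°.
a = sin²(Δφ/2) + cos φ₁ · cos φ₂ · sin²(Δλ/2) = 0.257721.
c = 2·atan2(√a, √(1−a)) = 1.06494 rad → d = 6371·c ≈ 6784.72 km.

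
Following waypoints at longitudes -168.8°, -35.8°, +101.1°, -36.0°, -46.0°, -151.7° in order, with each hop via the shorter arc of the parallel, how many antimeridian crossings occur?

0

Leg 1: -168.8° → -35.8°, shortest Δλ = 133.0° (east) — does not cross 180°.
Leg 2: -35.8° → +101.1°, shortest Δλ = 136.9° (east) — does not cross 180°.
Leg 3: +101.1° → -36.0°, shortest Δλ = -137.1° (west) — does not cross 180°.
Leg 4: -36.0° → -46.0°, shortest Δλ = -10.0° (west) — does not cross 180°.
Leg 5: -46.0° → -151.7°, shortest Δλ = -105.7° (west) — does not cross 180°.
Total crossings: 0.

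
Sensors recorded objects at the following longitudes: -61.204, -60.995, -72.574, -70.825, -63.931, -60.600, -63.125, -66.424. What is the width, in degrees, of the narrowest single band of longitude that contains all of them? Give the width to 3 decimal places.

11.974°

Sort the longitudes: -72.574°, -70.825°, -66.424°, -63.931°, -63.125°, -61.204°, -60.995°, -60.600°.
Eastward gaps between consecutive values (wrapping around): 1.749°, 4.401°, 2.493°, 0.806°, 1.921°, 0.209°, 0.395°, 348.026°.
Largest gap = 348.026° ⇒ minimal covering band is its complement: 360° − 348.026° = 11.974°.
Band runs from -72.574° eastward to -60.600°.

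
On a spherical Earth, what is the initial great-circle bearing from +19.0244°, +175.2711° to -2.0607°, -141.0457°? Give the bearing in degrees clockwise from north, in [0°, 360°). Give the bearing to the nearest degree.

Δλ = -141.0457 − 175.2711 = -316.3168°; wrapped into (−180°, 180°]: 43.6832°.
θ = atan2( sin Δλ · cos φ₂ , cos φ₁ · sin φ₂ − sin φ₁ · cos φ₂ · cos Δλ )
  = atan2(0.69022, -0.26957) = 111.334° → normalised to [0°, 360°): 111.334°.

111°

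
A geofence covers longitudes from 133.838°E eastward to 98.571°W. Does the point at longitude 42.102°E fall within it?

Band width going east from +133.838° to -98.571°: ((-98.571 − 133.838) mod 360) = 127.591°.
Offset of +42.102° east of the west edge: ((42.102 − 133.838) mod 360) = 268.264°.
268.264° > 127.591° ⇒ outside.

No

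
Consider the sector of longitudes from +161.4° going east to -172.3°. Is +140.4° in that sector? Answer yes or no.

Band width going east from +161.4° to -172.3°: ((-172.3 − 161.4) mod 360) = 26.3°.
Offset of +140.4° east of the west edge: ((140.4 − 161.4) mod 360) = 339.0°.
339.0° > 26.3° ⇒ outside.

No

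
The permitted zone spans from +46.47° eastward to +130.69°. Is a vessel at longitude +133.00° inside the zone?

Band width going east from +46.47° to +130.69°: ((130.69 − 46.47) mod 360) = 84.22°.
Offset of +133.00° east of the west edge: ((133.00 − 46.47) mod 360) = 86.53°.
86.53° > 84.22° ⇒ outside.

No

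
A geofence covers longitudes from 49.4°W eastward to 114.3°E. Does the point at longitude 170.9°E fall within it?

Band width going east from -49.4° to +114.3°: ((114.3 − -49.4) mod 360) = 163.7°.
Offset of +170.9° east of the west edge: ((170.9 − -49.4) mod 360) = 220.3°.
220.3° > 163.7° ⇒ outside.

No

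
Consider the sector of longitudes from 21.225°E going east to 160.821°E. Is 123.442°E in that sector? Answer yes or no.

Band width going east from +21.225° to +160.821°: ((160.821 − 21.225) mod 360) = 139.596°.
Offset of +123.442° east of the west edge: ((123.442 − 21.225) mod 360) = 102.217°.
102.217° ≤ 139.596° ⇒ inside.

Yes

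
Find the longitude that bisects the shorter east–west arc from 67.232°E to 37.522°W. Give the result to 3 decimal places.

Signed shortest Δλ from +67.232° to -37.522° is -104.754°.
Midpoint longitude = +67.232° + (-104.754°)/2 = +67.232° − 52.377° = +14.855°.

14.855°E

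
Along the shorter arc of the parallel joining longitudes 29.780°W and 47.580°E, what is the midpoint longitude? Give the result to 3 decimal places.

8.900°E

Signed shortest Δλ from -29.780° to +47.580° is +77.360°.
Midpoint longitude = -29.780° + (+77.360°)/2 = -29.780° + 38.680° = +8.900°.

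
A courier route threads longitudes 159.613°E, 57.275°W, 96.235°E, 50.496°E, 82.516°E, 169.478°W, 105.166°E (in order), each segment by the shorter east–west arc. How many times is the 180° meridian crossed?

3

Leg 1: +159.613° → -57.275°, shortest Δλ = 143.112° (east) — crosses 180°.
Leg 2: -57.275° → +96.235°, shortest Δλ = 153.51° (east) — does not cross 180°.
Leg 3: +96.235° → +50.496°, shortest Δλ = -45.739° (west) — does not cross 180°.
Leg 4: +50.496° → +82.516°, shortest Δλ = 32.02° (east) — does not cross 180°.
Leg 5: +82.516° → -169.478°, shortest Δλ = 108.006° (east) — crosses 180°.
Leg 6: -169.478° → +105.166°, shortest Δλ = -85.356° (west) — crosses 180°.
Total crossings: 3.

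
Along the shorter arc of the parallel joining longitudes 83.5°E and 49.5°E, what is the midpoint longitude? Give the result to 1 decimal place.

66.5°E

Signed shortest Δλ from +83.5° to +49.5° is -34.0°.
Midpoint longitude = +83.5° + (-34.0°)/2 = +83.5° − 17.0° = +66.5°.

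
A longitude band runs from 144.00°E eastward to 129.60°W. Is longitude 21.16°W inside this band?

Band width going east from +144.00° to -129.60°: ((-129.60 − 144.00) mod 360) = 86.40°.
Offset of -21.16° east of the west edge: ((-21.16 − 144.00) mod 360) = 194.84°.
194.84° > 86.40° ⇒ outside.

No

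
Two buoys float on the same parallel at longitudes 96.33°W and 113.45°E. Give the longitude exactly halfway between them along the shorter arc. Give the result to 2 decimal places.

171.44°W

Signed shortest Δλ from -96.33° to +113.45° is -150.22°.
Midpoint longitude = -96.33° + (-150.22°)/2 = -96.33° − 75.11° = -171.44°.
(The naïve average (-96.33 + +113.45)/2 = 8.56° is on the wrong side of the globe.)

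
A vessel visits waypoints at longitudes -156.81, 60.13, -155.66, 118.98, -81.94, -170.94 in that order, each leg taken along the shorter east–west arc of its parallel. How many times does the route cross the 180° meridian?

Leg 1: -156.81° → +60.13°, shortest Δλ = -143.06° (west) — crosses 180°.
Leg 2: +60.13° → -155.66°, shortest Δλ = 144.21° (east) — crosses 180°.
Leg 3: -155.66° → +118.98°, shortest Δλ = -85.36° (west) — crosses 180°.
Leg 4: +118.98° → -81.94°, shortest Δλ = 159.08° (east) — crosses 180°.
Leg 5: -81.94° → -170.94°, shortest Δλ = -89.0° (west) — does not cross 180°.
Total crossings: 4.

4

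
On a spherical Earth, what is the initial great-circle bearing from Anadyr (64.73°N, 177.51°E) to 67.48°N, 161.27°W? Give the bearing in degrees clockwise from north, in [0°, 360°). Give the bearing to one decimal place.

62.7°

Δλ = -161.27 − 177.51 = -338.78°; wrapped into (−180°, 180°]: 21.22°.
θ = atan2( sin Δλ · cos φ₂ , cos φ₁ · sin φ₂ − sin φ₁ · cos φ₂ · cos Δλ )
  = atan2(0.13863, 0.07146) = 62.729° → normalised to [0°, 360°): 62.729°.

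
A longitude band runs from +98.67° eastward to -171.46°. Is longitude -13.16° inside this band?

No

Band width going east from +98.67° to -171.46°: ((-171.46 − 98.67) mod 360) = 89.87°.
Offset of -13.16° east of the west edge: ((-13.16 − 98.67) mod 360) = 248.17°.
248.17° > 89.87° ⇒ outside.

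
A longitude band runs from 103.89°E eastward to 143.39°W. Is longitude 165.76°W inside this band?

Band width going east from +103.89° to -143.39°: ((-143.39 − 103.89) mod 360) = 112.72°.
Offset of -165.76° east of the west edge: ((-165.76 − 103.89) mod 360) = 90.35°.
90.35° ≤ 112.72° ⇒ inside.

Yes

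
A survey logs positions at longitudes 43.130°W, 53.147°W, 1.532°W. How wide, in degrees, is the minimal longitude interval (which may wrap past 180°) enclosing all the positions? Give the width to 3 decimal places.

51.615°

Sort the longitudes: -53.147°, -43.130°, -1.532°.
Eastward gaps between consecutive values (wrapping around): 10.017°, 41.598°, 308.385°.
Largest gap = 308.385° ⇒ minimal covering band is its complement: 360° − 308.385° = 51.615°.
Band runs from -53.147° eastward to -1.532°.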